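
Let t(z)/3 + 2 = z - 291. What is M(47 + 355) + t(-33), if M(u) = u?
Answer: -576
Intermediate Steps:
t(z) = -879 + 3*z (t(z) = -6 + 3*(z - 291) = -6 + 3*(-291 + z) = -6 + (-873 + 3*z) = -879 + 3*z)
M(47 + 355) + t(-33) = (47 + 355) + (-879 + 3*(-33)) = 402 + (-879 - 99) = 402 - 978 = -576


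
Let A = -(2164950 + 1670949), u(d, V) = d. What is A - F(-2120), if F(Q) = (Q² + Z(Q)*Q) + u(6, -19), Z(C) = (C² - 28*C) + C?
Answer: 9641146495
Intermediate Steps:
Z(C) = C² - 27*C
F(Q) = 6 + Q² + Q²*(-27 + Q) (F(Q) = (Q² + (Q*(-27 + Q))*Q) + 6 = (Q² + Q²*(-27 + Q)) + 6 = 6 + Q² + Q²*(-27 + Q))
A = -3835899 (A = -1*3835899 = -3835899)
A - F(-2120) = -3835899 - (6 + (-2120)³ - 26*(-2120)²) = -3835899 - (6 - 9528128000 - 26*4494400) = -3835899 - (6 - 9528128000 - 116854400) = -3835899 - 1*(-9644982394) = -3835899 + 9644982394 = 9641146495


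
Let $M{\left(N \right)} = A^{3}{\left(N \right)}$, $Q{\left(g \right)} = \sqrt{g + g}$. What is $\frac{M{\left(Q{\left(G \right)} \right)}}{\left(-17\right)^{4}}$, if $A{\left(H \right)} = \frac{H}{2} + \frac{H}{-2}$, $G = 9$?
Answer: $0$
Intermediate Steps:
$A{\left(H \right)} = 0$ ($A{\left(H \right)} = H \frac{1}{2} + H \left(- \frac{1}{2}\right) = \frac{H}{2} - \frac{H}{2} = 0$)
$Q{\left(g \right)} = \sqrt{2} \sqrt{g}$ ($Q{\left(g \right)} = \sqrt{2 g} = \sqrt{2} \sqrt{g}$)
$M{\left(N \right)} = 0$ ($M{\left(N \right)} = 0^{3} = 0$)
$\frac{M{\left(Q{\left(G \right)} \right)}}{\left(-17\right)^{4}} = \frac{0}{\left(-17\right)^{4}} = \frac{0}{83521} = 0 \cdot \frac{1}{83521} = 0$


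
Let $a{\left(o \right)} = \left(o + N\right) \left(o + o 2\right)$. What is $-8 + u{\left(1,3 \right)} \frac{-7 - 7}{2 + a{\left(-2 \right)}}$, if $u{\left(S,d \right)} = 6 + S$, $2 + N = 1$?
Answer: $- \frac{129}{10} \approx -12.9$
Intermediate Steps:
$N = -1$ ($N = -2 + 1 = -1$)
$a{\left(o \right)} = 3 o \left(-1 + o\right)$ ($a{\left(o \right)} = \left(o - 1\right) \left(o + o 2\right) = \left(-1 + o\right) \left(o + 2 o\right) = \left(-1 + o\right) 3 o = 3 o \left(-1 + o\right)$)
$-8 + u{\left(1,3 \right)} \frac{-7 - 7}{2 + a{\left(-2 \right)}} = -8 + \left(6 + 1\right) \frac{-7 - 7}{2 + 3 \left(-2\right) \left(-1 - 2\right)} = -8 + 7 \left(- \frac{14}{2 + 3 \left(-2\right) \left(-3\right)}\right) = -8 + 7 \left(- \frac{14}{2 + 18}\right) = -8 + 7 \left(- \frac{14}{20}\right) = -8 + 7 \left(\left(-14\right) \frac{1}{20}\right) = -8 + 7 \left(- \frac{7}{10}\right) = -8 - \frac{49}{10} = - \frac{129}{10}$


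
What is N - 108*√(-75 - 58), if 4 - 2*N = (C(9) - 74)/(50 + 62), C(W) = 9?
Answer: 513/224 - 108*I*√133 ≈ 2.2902 - 1245.5*I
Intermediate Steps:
N = 513/224 (N = 2 - (9 - 74)/(2*(50 + 62)) = 2 - (-65)/(2*112) = 2 - ½*(-65/112) = 2 + 65/224 = 513/224 ≈ 2.2902)
N - 108*√(-75 - 58) = 513/224 - 108*√(-75 - 58) = 513/224 - 108*I*√133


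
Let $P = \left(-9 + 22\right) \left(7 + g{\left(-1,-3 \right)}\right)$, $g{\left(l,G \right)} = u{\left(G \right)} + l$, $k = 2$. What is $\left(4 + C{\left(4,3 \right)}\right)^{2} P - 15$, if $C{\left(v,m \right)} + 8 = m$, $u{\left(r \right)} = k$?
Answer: $89$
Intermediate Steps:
$u{\left(r \right)} = 2$
$C{\left(v,m \right)} = -8 + m$
$g{\left(l,G \right)} = 2 + l$
$P = 104$ ($P = \left(-9 + 22\right) \left(7 + \left(2 - 1\right)\right) = 13 \left(7 + 1\right) = 13 \cdot 8 = 104$)
$\left(4 + C{\left(4,3 \right)}\right)^{2} P - 15 = \left(4 + \left(-8 + 3\right)\right)^{2} \cdot 104 - 15 = \left(4 - 5\right)^{2} \cdot 104 - 15 = \left(-1\right)^{2} \cdot 104 - 15 = 1 \cdot 104 - 15 = 104 - 15 = 89$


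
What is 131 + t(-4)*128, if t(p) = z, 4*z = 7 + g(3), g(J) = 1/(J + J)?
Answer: 1081/3 ≈ 360.33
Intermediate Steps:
g(J) = 1/(2*J)
z = 43/24 (z = (7 + (1/2)/3)/4 = (7 + (1/2)*(1/3))/4 = (7 + 1/6)/4 = (1/4)*(43/6) = 43/24 ≈ 1.7917)
t(p) = 43/24
131 + t(-4)*128 = 131 + (43/24)*128 = 131 + 688/3 = 1081/3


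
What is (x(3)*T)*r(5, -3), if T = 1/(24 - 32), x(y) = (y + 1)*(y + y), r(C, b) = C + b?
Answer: -6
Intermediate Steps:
x(y) = 2*y*(1 + y) (x(y) = (1 + y)*(2*y) = 2*y*(1 + y))
T = -⅛ (T = 1/(-8) = -⅛ ≈ -0.12500)
(x(3)*T)*r(5, -3) = ((2*3*(1 + 3))*(-⅛))*(5 - 3) = ((2*3*4)*(-⅛))*2 = (24*(-⅛))*2 = -3*2 = -6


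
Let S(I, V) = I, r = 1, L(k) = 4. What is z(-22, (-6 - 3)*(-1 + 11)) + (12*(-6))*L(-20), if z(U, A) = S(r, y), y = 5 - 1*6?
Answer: -287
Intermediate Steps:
y = -1 (y = 5 - 6 = -1)
z(U, A) = 1
z(-22, (-6 - 3)*(-1 + 11)) + (12*(-6))*L(-20) = 1 + (12*(-6))*4 = 1 - 72*4 = 1 - 288 = -287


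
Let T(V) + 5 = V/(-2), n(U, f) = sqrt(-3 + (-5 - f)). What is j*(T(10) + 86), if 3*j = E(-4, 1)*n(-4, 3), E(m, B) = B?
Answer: 76*I*sqrt(11)/3 ≈ 84.021*I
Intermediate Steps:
n(U, f) = sqrt(-8 - f)
T(V) = -5 - V/2 (T(V) = -5 + V/(-2) = -5 + V*(-1/2) = -5 - V/2)
j = I*sqrt(11)/3 (j = (1*sqrt(-8 - 1*3))/3 = (1*sqrt(-8 - 3))/3 = (1*sqrt(-11))/3 = (1*(I*sqrt(11)))/3 = (I*sqrt(11))/3 = I*sqrt(11)/3 ≈ 1.1055*I)
j*(T(10) + 86) = (I*sqrt(11)/3)*((-5 - 1/2*10) + 86) = (I*sqrt(11)/3)*((-5 - 5) + 86) = (I*sqrt(11)/3)*(-10 + 86) = (I*sqrt(11)/3)*76 = 76*I*sqrt(11)/3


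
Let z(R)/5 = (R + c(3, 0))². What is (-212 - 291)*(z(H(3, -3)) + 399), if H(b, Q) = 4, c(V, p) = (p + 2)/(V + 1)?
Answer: -1006503/4 ≈ -2.5163e+5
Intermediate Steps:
c(V, p) = (2 + p)/(1 + V)
z(R) = 5*(½ + R)² (z(R) = 5*(R + (2 + 0)/(1 + 3))² = 5*(R + 2/4)² = 5*(R + (¼)*2)² = 5*(R + ½)² = 5*(½ + R)²)
(-212 - 291)*(z(H(3, -3)) + 399) = (-212 - 291)*(5*(1 + 2*4)²/4 + 399) = -503*(5*(1 + 8)²/4 + 399) = -503*((5/4)*9² + 399) = -503*((5/4)*81 + 399) = -503*(405/4 + 399) = -503*2001/4 = -1006503/4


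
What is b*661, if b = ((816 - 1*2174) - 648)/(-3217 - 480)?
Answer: 1325966/3697 ≈ 358.66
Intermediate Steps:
b = 2006/3697 (b = ((816 - 2174) - 648)/(-3697) = (-1358 - 648)*(-1/3697) = -2006*(-1/3697) = 2006/3697 ≈ 0.54260)
b*661 = (2006/3697)*661 = 1325966/3697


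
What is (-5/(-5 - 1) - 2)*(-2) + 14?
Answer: 49/3 ≈ 16.333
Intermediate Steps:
(-5/(-5 - 1) - 2)*(-2) + 14 = (-5/(-6) - 2)*(-2) + 14 = (-⅙*(-5) - 2)*(-2) + 14 = (⅚ - 2)*(-2) + 14 = -7/6*(-2) + 14 = 7/3 + 14 = 49/3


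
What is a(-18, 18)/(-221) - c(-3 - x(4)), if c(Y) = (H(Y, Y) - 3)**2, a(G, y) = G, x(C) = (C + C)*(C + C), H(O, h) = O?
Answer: -1082882/221 ≈ -4899.9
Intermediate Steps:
x(C) = 4*C**2 (x(C) = (2*C)*(2*C) = 4*C**2)
c(Y) = (-3 + Y)**2 (c(Y) = (Y - 3)**2 = (-3 + Y)**2)
a(-18, 18)/(-221) - c(-3 - x(4)) = -18/(-221) - (-3 + (-3 - 4*4**2))**2 = -18*(-1/221) - (-3 + (-3 - 4*16))**2 = 18/221 - (-3 + (-3 - 1*64))**2 = 18/221 - (-3 + (-3 - 64))**2 = 18/221 - (-3 - 67)**2 = 18/221 - 1*(-70)**2 = 18/221 - 1*4900 = 18/221 - 4900 = -1082882/221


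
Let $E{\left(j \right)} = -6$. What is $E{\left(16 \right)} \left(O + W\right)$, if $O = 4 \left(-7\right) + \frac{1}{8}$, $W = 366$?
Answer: $- \frac{8115}{4} \approx -2028.8$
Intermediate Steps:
$O = - \frac{223}{8}$ ($O = -28 + \frac{1}{8} = - \frac{223}{8} \approx -27.875$)
$E{\left(16 \right)} \left(O + W\right) = - 6 \left(- \frac{223}{8} + 366\right) = \left(-6\right) \frac{2705}{8} = - \frac{8115}{4}$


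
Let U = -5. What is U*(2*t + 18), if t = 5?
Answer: -140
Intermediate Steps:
U*(2*t + 18) = -5*(2*5 + 18) = -5*(10 + 18) = -5*28 = -140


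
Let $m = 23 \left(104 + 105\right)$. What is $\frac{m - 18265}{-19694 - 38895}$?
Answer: $\frac{13458}{58589} \approx 0.2297$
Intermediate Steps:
$m = 4807$ ($m = 23 \cdot 209 = 4807$)
$\frac{m - 18265}{-19694 - 38895} = \frac{4807 - 18265}{-19694 - 38895} = - \frac{13458}{-58589} = \left(-13458\right) \left(- \frac{1}{58589}\right) = \frac{13458}{58589}$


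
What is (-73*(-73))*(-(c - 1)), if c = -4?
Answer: 26645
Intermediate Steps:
(-73*(-73))*(-(c - 1)) = (-73*(-73))*(-(-4 - 1)) = 5329*(-1*(-5)) = 5329*5 = 26645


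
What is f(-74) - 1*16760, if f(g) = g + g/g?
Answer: -16833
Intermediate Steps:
f(g) = 1 + g (f(g) = g + 1 = 1 + g)
f(-74) - 1*16760 = (1 - 74) - 1*16760 = -73 - 16760 = -16833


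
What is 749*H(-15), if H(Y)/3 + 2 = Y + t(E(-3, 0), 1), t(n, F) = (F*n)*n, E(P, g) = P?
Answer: -17976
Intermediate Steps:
t(n, F) = F*n²
H(Y) = 21 + 3*Y (H(Y) = -6 + 3*(Y + 1*(-3)²) = -6 + 3*(Y + 1*9) = -6 + 3*(Y + 9) = -6 + 3*(9 + Y) = -6 + (27 + 3*Y) = 21 + 3*Y)
749*H(-15) = 749*(21 + 3*(-15)) = 749*(21 - 45) = 749*(-24) = -17976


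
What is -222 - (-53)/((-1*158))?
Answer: -35129/158 ≈ -222.34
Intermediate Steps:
-222 - (-53)/((-1*158)) = -222 - (-53)/(-158) = -222 - (-53)*(-1)/158 = -222 - 1*53/158 = -222 - 53/158 = -35129/158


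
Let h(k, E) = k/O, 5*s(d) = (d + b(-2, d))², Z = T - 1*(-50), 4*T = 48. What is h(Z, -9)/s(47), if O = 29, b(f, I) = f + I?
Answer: 155/122728 ≈ 0.0012630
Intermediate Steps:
T = 12 (T = (¼)*48 = 12)
Z = 62 (Z = 12 - 1*(-50) = 12 + 50 = 62)
b(f, I) = I + f
s(d) = (-2 + 2*d)²/5 (s(d) = (d + (d - 2))²/5 = (d + (-2 + d))²/5 = (-2 + 2*d)²/5)
h(k, E) = k/29
h(Z, -9)/s(47) = ((1/29)*62)/((4*(-1 + 47)²/5)) = 62/(29*(((⅘)*46²))) = 62/(29*(((⅘)*2116))) = 62/(29*(8464/5)) = (62/29)*(5/8464) = 155/122728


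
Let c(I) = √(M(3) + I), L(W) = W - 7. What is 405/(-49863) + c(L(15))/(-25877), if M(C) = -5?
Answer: -135/16621 - √3/25877 ≈ -0.0081892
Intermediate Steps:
L(W) = -7 + W
c(I) = √(-5 + I)
405/(-49863) + c(L(15))/(-25877) = 405/(-49863) + √(-5 + (-7 + 15))/(-25877) = 405*(-1/49863) + √(-5 + 8)*(-1/25877) = -135/16621 + √3*(-1/25877) = -135/16621 - √3/25877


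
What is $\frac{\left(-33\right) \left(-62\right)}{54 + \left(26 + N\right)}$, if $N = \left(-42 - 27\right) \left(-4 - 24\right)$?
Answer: $\frac{1023}{1006} \approx 1.0169$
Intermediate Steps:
$N = 1932$ ($N = \left(-69\right) \left(-28\right) = 1932$)
$\frac{\left(-33\right) \left(-62\right)}{54 + \left(26 + N\right)} = \frac{\left(-33\right) \left(-62\right)}{54 + \left(26 + 1932\right)} = \frac{2046}{54 + 1958} = \frac{2046}{2012} = 2046 \cdot \frac{1}{2012} = \frac{1023}{1006}$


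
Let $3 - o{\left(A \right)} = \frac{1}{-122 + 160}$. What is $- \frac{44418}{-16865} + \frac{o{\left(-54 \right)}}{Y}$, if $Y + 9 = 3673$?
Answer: $\frac{6186312721}{2348147680} \approx 2.6346$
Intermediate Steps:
$Y = 3664$ ($Y = -9 + 3673 = 3664$)
$o{\left(A \right)} = \frac{113}{38}$ ($o{\left(A \right)} = 3 - \frac{1}{-122 + 160} = 3 - \frac{1}{38} = \frac{113}{38}$)
$- \frac{44418}{-16865} + \frac{o{\left(-54 \right)}}{Y} = - \frac{44418}{-16865} + \frac{113}{38 \cdot 3664} = \left(-44418\right) \left(- \frac{1}{16865}\right) + \frac{113}{38} \cdot \frac{1}{3664} = \frac{44418}{16865} + \frac{113}{139232} = \frac{6186312721}{2348147680}$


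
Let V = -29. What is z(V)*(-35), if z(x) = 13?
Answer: -455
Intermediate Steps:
z(V)*(-35) = 13*(-35) = -455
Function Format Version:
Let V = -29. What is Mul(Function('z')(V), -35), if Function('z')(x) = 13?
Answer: -455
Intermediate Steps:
Mul(Function('z')(V), -35) = Mul(13, -35) = -455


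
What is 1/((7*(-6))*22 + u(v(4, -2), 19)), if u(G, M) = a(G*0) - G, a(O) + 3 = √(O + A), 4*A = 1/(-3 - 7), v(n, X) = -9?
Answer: -36720/33708961 - 2*I*√10/33708961 ≈ -0.0010893 - 1.8762e-7*I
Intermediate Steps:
A = -1/40 (A = 1/(4*(-3 - 7)) = (¼)/(-10) = (¼)*(-⅒) = -1/40 ≈ -0.025000)
a(O) = -3 + √(-1/40 + O) (a(O) = -3 + √(O - 1/40) = -3 + √(-1/40 + O))
u(G, M) = -3 - G + I*√10/20 (u(G, M) = (-3 + √(-10 + 400*(G*0))/20) - G = (-3 + √(-10 + 400*0)/20) - G = (-3 + √(-10 + 0)/20) - G = (-3 + √(-10)/20) - G = (-3 + (I*√10)/20) - G = (-3 + I*√10/20) - G = -3 - G + I*√10/20)
1/((7*(-6))*22 + u(v(4, -2), 19)) = 1/((7*(-6))*22 + (-3 - 1*(-9) + I*√10/20)) = 1/(-42*22 + (-3 + 9 + I*√10/20)) = 1/(-924 + (6 + I*√10/20)) = 1/(-918 + I*√10/20)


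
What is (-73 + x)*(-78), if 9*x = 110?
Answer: 14222/3 ≈ 4740.7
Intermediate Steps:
x = 110/9 (x = (⅑)*110 = 110/9 ≈ 12.222)
(-73 + x)*(-78) = (-73 + 110/9)*(-78) = -547/9*(-78) = 14222/3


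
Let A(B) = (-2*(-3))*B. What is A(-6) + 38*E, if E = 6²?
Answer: 1332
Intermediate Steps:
E = 36
A(B) = 6*B
A(-6) + 38*E = 6*(-6) + 38*36 = -36 + 1368 = 1332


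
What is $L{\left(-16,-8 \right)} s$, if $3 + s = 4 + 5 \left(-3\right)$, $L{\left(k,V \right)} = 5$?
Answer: $-70$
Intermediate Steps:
$s = -14$ ($s = -3 + \left(4 + 5 \left(-3\right)\right) = -3 + \left(4 - 15\right) = -3 - 11 = -14$)
$L{\left(-16,-8 \right)} s = 5 \left(-14\right) = -70$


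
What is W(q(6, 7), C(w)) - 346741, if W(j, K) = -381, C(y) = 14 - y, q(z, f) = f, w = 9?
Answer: -347122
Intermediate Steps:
W(q(6, 7), C(w)) - 346741 = -381 - 346741 = -347122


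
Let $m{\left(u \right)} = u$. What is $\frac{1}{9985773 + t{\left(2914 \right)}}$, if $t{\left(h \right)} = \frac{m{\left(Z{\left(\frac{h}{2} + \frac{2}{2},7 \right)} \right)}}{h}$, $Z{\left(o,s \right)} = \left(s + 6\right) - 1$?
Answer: $\frac{1457}{14549271267} \approx 1.0014 \cdot 10^{-7}$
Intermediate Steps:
$Z{\left(o,s \right)} = 5 + s$ ($Z{\left(o,s \right)} = \left(6 + s\right) - 1 = 5 + s$)
$t{\left(h \right)} = \frac{12}{h}$ ($t{\left(h \right)} = \frac{5 + 7}{h} = \frac{12}{h}$)
$\frac{1}{9985773 + t{\left(2914 \right)}} = \frac{1}{9985773 + \frac{12}{2914}} = \frac{1}{9985773 + 12 \cdot \frac{1}{2914}} = \frac{1}{9985773 + \frac{6}{1457}} = \frac{1}{\frac{14549271267}{1457}} = \frac{1457}{14549271267}$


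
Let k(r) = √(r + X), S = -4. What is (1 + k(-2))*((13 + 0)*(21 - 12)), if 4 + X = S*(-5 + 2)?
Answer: 117 + 117*√6 ≈ 403.59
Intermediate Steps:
X = 8 (X = -4 - 4*(-5 + 2) = -4 - 4*(-3) = -4 + 12 = 8)
k(r) = √(8 + r) (k(r) = √(r + 8) = √(8 + r))
(1 + k(-2))*((13 + 0)*(21 - 12)) = (1 + √(8 - 2))*((13 + 0)*(21 - 12)) = (1 + √6)*(13*9) = (1 + √6)*117 = 117 + 117*√6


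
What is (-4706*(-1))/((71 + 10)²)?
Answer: 4706/6561 ≈ 0.71727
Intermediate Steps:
(-4706*(-1))/((71 + 10)²) = 4706/(81²) = 4706/6561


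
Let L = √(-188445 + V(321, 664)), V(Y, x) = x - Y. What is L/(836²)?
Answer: I*√188102/698896 ≈ 0.00062056*I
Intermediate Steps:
L = I*√188102 (L = √(-188445 + (664 - 1*321)) = √(-188445 + (664 - 321)) = √(-188445 + 343) = √(-188102) = I*√188102 ≈ 433.71*I)
L/(836²) = (I*√188102)/(836²) = (I*√188102)/698896 = (I*√188102)*(1/698896) = I*√188102/698896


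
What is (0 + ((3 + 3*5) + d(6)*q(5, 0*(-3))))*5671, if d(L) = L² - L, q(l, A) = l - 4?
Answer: 272208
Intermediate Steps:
q(l, A) = -4 + l
(0 + ((3 + 3*5) + d(6)*q(5, 0*(-3))))*5671 = (0 + ((3 + 3*5) + (6*(-1 + 6))*(-4 + 5)))*5671 = (0 + ((3 + 15) + (6*5)*1))*5671 = (0 + (18 + 30*1))*5671 = (0 + (18 + 30))*5671 = (0 + 48)*5671 = 48*5671 = 272208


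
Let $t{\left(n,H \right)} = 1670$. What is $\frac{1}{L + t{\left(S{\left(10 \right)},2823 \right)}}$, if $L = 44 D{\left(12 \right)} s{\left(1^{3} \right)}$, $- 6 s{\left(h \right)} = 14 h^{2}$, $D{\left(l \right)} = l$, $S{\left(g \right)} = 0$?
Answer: $\frac{1}{438} \approx 0.0022831$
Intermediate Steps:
$s{\left(h \right)} = - \frac{7 h^{2}}{3}$ ($s{\left(h \right)} = - \frac{14 h^{2}}{6} = - \frac{7 h^{2}}{3}$)
$L = -1232$ ($L = 44 \cdot 12 \left(- \frac{7 \left(1^{3}\right)^{2}}{3}\right) = 528 \left(- \frac{7 \cdot 1^{2}}{3}\right) = 528 \left(\left(- \frac{7}{3}\right) 1\right) = 528 \left(- \frac{7}{3}\right) = -1232$)
$\frac{1}{L + t{\left(S{\left(10 \right)},2823 \right)}} = \frac{1}{-1232 + 1670} = \frac{1}{438}$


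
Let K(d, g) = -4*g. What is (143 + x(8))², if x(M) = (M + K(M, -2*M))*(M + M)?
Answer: 1677025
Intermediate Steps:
x(M) = 18*M² (x(M) = (M - (-8)*M)*(M + M) = (M + 8*M)*(2*M) = (9*M)*(2*M) = 18*M²)
(143 + x(8))² = (143 + 18*8²)² = (143 + 18*64)² = (143 + 1152)² = 1295² = 1677025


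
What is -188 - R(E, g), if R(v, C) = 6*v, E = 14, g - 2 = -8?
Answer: -272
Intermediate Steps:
g = -6 (g = 2 - 8 = -6)
-188 - R(E, g) = -188 - 6*14 = -188 - 1*84 = -188 - 84 = -272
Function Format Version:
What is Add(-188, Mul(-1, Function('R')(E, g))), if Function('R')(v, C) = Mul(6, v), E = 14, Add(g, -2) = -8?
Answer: -272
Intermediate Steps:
g = -6 (g = Add(2, -8) = -6)
Add(-188, Mul(-1, Function('R')(E, g))) = Add(-188, Mul(-1, Mul(6, 14))) = Add(-188, Mul(-1, 84)) = Add(-188, -84) = -272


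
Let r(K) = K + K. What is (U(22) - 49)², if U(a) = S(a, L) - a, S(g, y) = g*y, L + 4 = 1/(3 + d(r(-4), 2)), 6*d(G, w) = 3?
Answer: 1142761/49 ≈ 23322.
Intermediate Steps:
r(K) = 2*K
d(G, w) = ½ (d(G, w) = (⅙)*3 = ½)
L = -26/7 (L = -4 + 1/(3 + ½) = -4 + 1/(7/2) = -4 + 2/7 = -26/7 ≈ -3.7143)
U(a) = -33*a/7 (U(a) = a*(-26/7) - a = -26*a/7 - a = -33*a/7)
(U(22) - 49)² = (-33/7*22 - 49)² = (-726/7 - 49)² = (-1069/7)² = 1142761/49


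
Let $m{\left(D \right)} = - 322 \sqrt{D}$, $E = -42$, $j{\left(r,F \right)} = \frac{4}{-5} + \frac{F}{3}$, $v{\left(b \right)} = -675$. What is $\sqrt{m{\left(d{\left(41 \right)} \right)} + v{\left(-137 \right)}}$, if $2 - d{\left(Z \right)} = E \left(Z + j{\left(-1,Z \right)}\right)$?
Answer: $\frac{\sqrt{-16875 - 4830 \sqrt{6290}}}{5} \approx 126.48 i$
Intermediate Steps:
$j{\left(r,F \right)} = - \frac{4}{5} + \frac{F}{3}$ ($j{\left(r,F \right)} = 4 \left(- \frac{1}{5}\right) + F \frac{1}{3} = - \frac{4}{5} + \frac{F}{3}$)
$d{\left(Z \right)} = - \frac{158}{5} + 56 Z$ ($d{\left(Z \right)} = 2 - - 42 \left(Z + \left(- \frac{4}{5} + \frac{Z}{3}\right)\right) = 2 - - 42 \left(- \frac{4}{5} + \frac{4 Z}{3}\right) = 2 - \left(\frac{168}{5} - 56 Z\right) = 2 + \left(- \frac{168}{5} + 56 Z\right) = - \frac{158}{5} + 56 Z$)
$\sqrt{m{\left(d{\left(41 \right)} \right)} + v{\left(-137 \right)}} = \sqrt{- 322 \sqrt{- \frac{158}{5} + 56 \cdot 41} - 675} = \sqrt{- 322 \sqrt{- \frac{158}{5} + 2296} - 675} = \sqrt{- 322 \sqrt{\frac{11322}{5}} - 675} = \sqrt{- 322 \frac{3 \sqrt{6290}}{5} - 675} = \sqrt{- \frac{966 \sqrt{6290}}{5} - 675} = \sqrt{-675 - \frac{966 \sqrt{6290}}{5}}$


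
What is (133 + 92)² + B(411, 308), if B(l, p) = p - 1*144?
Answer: 50789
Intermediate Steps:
B(l, p) = -144 + p (B(l, p) = p - 144 = -144 + p)
(133 + 92)² + B(411, 308) = (133 + 92)² + (-144 + 308) = 225² + 164 = 50625 + 164 = 50789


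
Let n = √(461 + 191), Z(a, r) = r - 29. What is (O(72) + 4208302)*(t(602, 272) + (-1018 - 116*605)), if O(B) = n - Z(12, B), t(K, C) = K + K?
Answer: -294552880446 - 139988*√163 ≈ -2.9455e+11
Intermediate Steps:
Z(a, r) = -29 + r
n = 2*√163 (n = √652 = 2*√163 ≈ 25.534)
t(K, C) = 2*K
O(B) = 29 - B + 2*√163 (O(B) = 2*√163 - (-29 + B) = 2*√163 + (29 - B) = 29 - B + 2*√163)
(O(72) + 4208302)*(t(602, 272) + (-1018 - 116*605)) = ((29 - 1*72 + 2*√163) + 4208302)*(2*602 + (-1018 - 116*605)) = ((29 - 72 + 2*√163) + 4208302)*(1204 + (-1018 - 70180)) = ((-43 + 2*√163) + 4208302)*(1204 - 71198) = (4208259 + 2*√163)*(-69994) = -294552880446 - 139988*√163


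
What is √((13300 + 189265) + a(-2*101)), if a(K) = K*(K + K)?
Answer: √284173 ≈ 533.08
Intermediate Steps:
a(K) = 2*K² (a(K) = K*(2*K) = 2*K²)
√((13300 + 189265) + a(-2*101)) = √((13300 + 189265) + 2*(-2*101)²) = √(202565 + 2*(-202)²) = √(202565 + 2*40804) = √(202565 + 81608) = √284173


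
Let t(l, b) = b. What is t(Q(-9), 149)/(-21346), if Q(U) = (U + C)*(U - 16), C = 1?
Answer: -149/21346 ≈ -0.0069802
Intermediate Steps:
Q(U) = (1 + U)*(-16 + U) (Q(U) = (U + 1)*(U - 16) = (1 + U)*(-16 + U))
t(Q(-9), 149)/(-21346) = 149/(-21346) = 149*(-1/21346) = -149/21346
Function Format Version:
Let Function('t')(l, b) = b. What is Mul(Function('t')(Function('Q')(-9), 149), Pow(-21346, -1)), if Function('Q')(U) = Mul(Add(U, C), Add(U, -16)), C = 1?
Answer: Rational(-149, 21346) ≈ -0.0069802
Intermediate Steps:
Function('Q')(U) = Mul(Add(1, U), Add(-16, U)) (Function('Q')(U) = Mul(Add(U, 1), Add(U, -16)) = Mul(Add(1, U), Add(-16, U)))
Mul(Function('t')(Function('Q')(-9), 149), Pow(-21346, -1)) = Mul(149, Pow(-21346, -1)) = Mul(149, Rational(-1, 21346)) = Rational(-149, 21346)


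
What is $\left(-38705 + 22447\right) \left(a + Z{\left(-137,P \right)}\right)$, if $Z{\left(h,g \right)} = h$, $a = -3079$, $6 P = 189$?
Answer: $52285728$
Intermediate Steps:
$P = \frac{63}{2}$ ($P = \frac{1}{6} \cdot 189 = \frac{63}{2} \approx 31.5$)
$\left(-38705 + 22447\right) \left(a + Z{\left(-137,P \right)}\right) = \left(-38705 + 22447\right) \left(-3079 - 137\right) = \left(-16258\right) \left(-3216\right) = 52285728$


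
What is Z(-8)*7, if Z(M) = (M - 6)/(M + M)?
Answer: 49/8 ≈ 6.1250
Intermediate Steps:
Z(M) = (-6 + M)/(2*M) (Z(M) = (-6 + M)/((2*M)) = (-6 + M)*(1/(2*M)) = (-6 + M)/(2*M))
Z(-8)*7 = ((1/2)*(-6 - 8)/(-8))*7 = ((1/2)*(-1/8)*(-14))*7 = (7/8)*7 = 49/8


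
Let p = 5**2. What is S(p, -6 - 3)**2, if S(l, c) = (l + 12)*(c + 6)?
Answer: 12321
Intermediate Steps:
p = 25
S(l, c) = (6 + c)*(12 + l) (S(l, c) = (12 + l)*(6 + c) = (6 + c)*(12 + l))
S(p, -6 - 3)**2 = (72 + 6*25 + 12*(-6 - 3) + (-6 - 3)*25)**2 = (72 + 150 + 12*(-9) - 9*25)**2 = (72 + 150 - 108 - 225)**2 = (-111)**2 = 12321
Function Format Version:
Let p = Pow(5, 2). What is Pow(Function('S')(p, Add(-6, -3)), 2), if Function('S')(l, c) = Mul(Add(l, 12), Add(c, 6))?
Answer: 12321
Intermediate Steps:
p = 25
Function('S')(l, c) = Mul(Add(6, c), Add(12, l)) (Function('S')(l, c) = Mul(Add(12, l), Add(6, c)) = Mul(Add(6, c), Add(12, l)))
Pow(Function('S')(p, Add(-6, -3)), 2) = Pow(Add(72, Mul(6, 25), Mul(12, Add(-6, -3)), Mul(Add(-6, -3), 25)), 2) = Pow(Add(72, 150, Mul(12, -9), Mul(-9, 25)), 2) = Pow(Add(72, 150, -108, -225), 2) = Pow(-111, 2) = 12321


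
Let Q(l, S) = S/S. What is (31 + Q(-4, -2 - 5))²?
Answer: 1024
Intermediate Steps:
Q(l, S) = 1
(31 + Q(-4, -2 - 5))² = (31 + 1)² = 32² = 1024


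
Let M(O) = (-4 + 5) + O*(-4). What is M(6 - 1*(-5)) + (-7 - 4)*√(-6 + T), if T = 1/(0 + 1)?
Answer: -43 - 11*I*√5 ≈ -43.0 - 24.597*I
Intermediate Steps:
T = 1 (T = 1/1 = 1)
M(O) = 1 - 4*O
M(6 - 1*(-5)) + (-7 - 4)*√(-6 + T) = (1 - 4*(6 - 1*(-5))) + (-7 - 4)*√(-6 + 1) = (1 - 4*(6 + 5)) - 11*I*√5 = (1 - 4*11) - 11*I*√5 = (1 - 44) - 11*I*√5 = -43 - 11*I*√5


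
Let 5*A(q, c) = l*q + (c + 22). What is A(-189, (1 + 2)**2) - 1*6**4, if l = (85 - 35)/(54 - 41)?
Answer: -93287/65 ≈ -1435.2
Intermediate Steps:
l = 50/13 ≈ 3.8462
A(q, c) = 22/5 + c/5 + 10*q/13 (A(q, c) = (50*q/13 + (c + 22))/5 = (50*q/13 + (22 + c))/5 = (22 + c + 50*q/13)/5 = 22/5 + c/5 + 10*q/13)
A(-189, (1 + 2)**2) - 1*6**4 = (22/5 + (1 + 2)**2/5 + (10/13)*(-189)) - 1*6**4 = (22/5 + (1/5)*3**2 - 1890/13) - 1*1296 = (22/5 + (1/5)*9 - 1890/13) - 1296 = (22/5 + 9/5 - 1890/13) - 1296 = -9047/65 - 1296 = -93287/65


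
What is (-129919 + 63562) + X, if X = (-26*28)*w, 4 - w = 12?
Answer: -60533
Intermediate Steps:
w = -8 (w = 4 - 1*12 = 4 - 12 = -8)
X = 5824 (X = -26*28*(-8) = -728*(-8) = 5824)
(-129919 + 63562) + X = (-129919 + 63562) + 5824 = -66357 + 5824 = -60533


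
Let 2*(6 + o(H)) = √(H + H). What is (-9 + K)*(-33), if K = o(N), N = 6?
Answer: 495 - 33*√3 ≈ 437.84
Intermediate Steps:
o(H) = -6 + √2*√H/2 (o(H) = -6 + √(H + H)/2 = -6 + √(2*H)/2 = -6 + (√2*√H)/2 = -6 + √2*√H/2)
K = -6 + √3 (K = -6 + √2*√6/2 = -6 + √3 ≈ -4.2680)
(-9 + K)*(-33) = (-9 + (-6 + √3))*(-33) = (-15 + √3)*(-33) = 495 - 33*√3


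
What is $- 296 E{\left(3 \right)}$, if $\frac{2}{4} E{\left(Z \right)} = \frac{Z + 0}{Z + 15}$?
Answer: $- \frac{296}{3} \approx -98.667$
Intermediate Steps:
$E{\left(Z \right)} = \frac{2 Z}{15 + Z}$ ($E{\left(Z \right)} = 2 \frac{Z + 0}{Z + 15} = 2 \frac{Z}{15 + Z} = \frac{2 Z}{15 + Z}$)
$- 296 E{\left(3 \right)} = - 296 \cdot 2 \cdot 3 \frac{1}{15 + 3} = - 296 \cdot 2 \cdot 3 \cdot \frac{1}{18} = \left(-296\right) \frac{1}{3} = - \frac{296}{3}$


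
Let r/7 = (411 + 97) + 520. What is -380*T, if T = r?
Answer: -2734480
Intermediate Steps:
r = 7196 (r = 7*((411 + 97) + 520) = 7*(508 + 520) = 7*1028 = 7196)
T = 7196
-380*T = -380*7196 = -2734480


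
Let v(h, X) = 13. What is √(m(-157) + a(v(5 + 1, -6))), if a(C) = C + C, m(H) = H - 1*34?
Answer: I*√165 ≈ 12.845*I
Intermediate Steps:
m(H) = -34 + H (m(H) = H - 34 = -34 + H)
a(C) = 2*C
√(m(-157) + a(v(5 + 1, -6))) = √((-34 - 157) + 2*13) = √(-191 + 26) = √(-165) = I*√165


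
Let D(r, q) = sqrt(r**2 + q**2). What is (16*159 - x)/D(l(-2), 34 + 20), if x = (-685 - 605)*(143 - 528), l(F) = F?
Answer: -247053*sqrt(730)/730 ≈ -9143.8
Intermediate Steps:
D(r, q) = sqrt(q**2 + r**2)
x = 496650 (x = -1290*(-385) = 496650)
(16*159 - x)/D(l(-2), 34 + 20) = (16*159 - 1*496650)/(sqrt((34 + 20)**2 + (-2)**2)) = (2544 - 496650)/(sqrt(54**2 + 4)) = -494106/sqrt(2916 + 4) = -494106*sqrt(730)/1460 = -247053*sqrt(730)/730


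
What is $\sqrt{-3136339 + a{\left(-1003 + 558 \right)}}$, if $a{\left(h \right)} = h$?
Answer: $28 i \sqrt{4001} \approx 1771.1 i$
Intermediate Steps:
$\sqrt{-3136339 + a{\left(-1003 + 558 \right)}} = \sqrt{-3136339 + \left(-1003 + 558\right)} = \sqrt{-3136339 - 445} = \sqrt{-3136784} = 28 i \sqrt{4001}$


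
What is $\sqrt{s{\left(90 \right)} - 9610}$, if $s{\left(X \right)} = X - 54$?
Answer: $i \sqrt{9574} \approx 97.847 i$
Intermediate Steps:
$s{\left(X \right)} = -54 + X$
$\sqrt{s{\left(90 \right)} - 9610} = \sqrt{\left(-54 + 90\right) - 9610} = \sqrt{36 - 9610} = \sqrt{-9574} = i \sqrt{9574}$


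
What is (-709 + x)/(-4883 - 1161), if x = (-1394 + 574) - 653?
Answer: 1091/3022 ≈ 0.36102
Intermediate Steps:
x = -1473 (x = -820 - 653 = -1473)
(-709 + x)/(-4883 - 1161) = (-709 - 1473)/(-4883 - 1161) = -2182/(-6044) = -2182*(-1/6044) = 1091/3022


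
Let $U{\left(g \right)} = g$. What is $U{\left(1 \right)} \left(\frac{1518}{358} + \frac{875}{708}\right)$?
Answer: $\frac{693997}{126732} \approx 5.4761$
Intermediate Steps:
$U{\left(1 \right)} \left(\frac{1518}{358} + \frac{875}{708}\right) = 1 \left(\frac{1518}{358} + \frac{875}{708}\right) = 1 \left(1518 \cdot \frac{1}{358} + 875 \cdot \frac{1}{708}\right) = 1 \left(\frac{759}{179} + \frac{875}{708}\right) = 1 \cdot \frac{693997}{126732} = \frac{693997}{126732}$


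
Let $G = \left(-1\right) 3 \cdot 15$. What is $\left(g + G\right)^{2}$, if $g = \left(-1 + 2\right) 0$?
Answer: $2025$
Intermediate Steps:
$G = -45$ ($G = \left(-3\right) 15 = -45$)
$g = 0$ ($g = 1 \cdot 0 = 0$)
$\left(g + G\right)^{2} = \left(0 - 45\right)^{2} = \left(-45\right)^{2} = 2025$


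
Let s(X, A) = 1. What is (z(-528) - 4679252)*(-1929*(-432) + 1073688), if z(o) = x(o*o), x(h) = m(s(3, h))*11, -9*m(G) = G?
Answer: -26770232288488/3 ≈ -8.9234e+12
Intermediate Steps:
m(G) = -G/9
x(h) = -11/9 (x(h) = -1/9*1*11 = -1/9*11 = -11/9)
z(o) = -11/9
(z(-528) - 4679252)*(-1929*(-432) + 1073688) = (-11/9 - 4679252)*(-1929*(-432) + 1073688) = -42113279*(833328 + 1073688)/9 = -42113279/9*1907016 = -26770232288488/3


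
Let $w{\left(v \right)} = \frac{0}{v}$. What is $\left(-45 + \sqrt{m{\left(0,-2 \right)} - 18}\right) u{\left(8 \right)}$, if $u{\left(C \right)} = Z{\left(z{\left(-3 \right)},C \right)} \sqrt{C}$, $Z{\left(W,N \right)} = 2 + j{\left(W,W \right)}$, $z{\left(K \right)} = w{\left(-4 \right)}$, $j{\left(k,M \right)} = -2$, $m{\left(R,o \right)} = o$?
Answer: $0$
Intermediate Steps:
$w{\left(v \right)} = 0$
$z{\left(K \right)} = 0$
$Z{\left(W,N \right)} = 0$ ($Z{\left(W,N \right)} = 2 - 2 = 0$)
$u{\left(C \right)} = 0$ ($u{\left(C \right)} = 0 \sqrt{C} = 0$)
$\left(-45 + \sqrt{m{\left(0,-2 \right)} - 18}\right) u{\left(8 \right)} = \left(-45 + \sqrt{-2 - 18}\right) 0 = \left(-45 + \sqrt{-20}\right) 0 = \left(-45 + 2 i \sqrt{5}\right) 0 = 0$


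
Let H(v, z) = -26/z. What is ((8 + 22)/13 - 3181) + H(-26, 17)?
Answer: -702829/221 ≈ -3180.2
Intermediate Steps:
((8 + 22)/13 - 3181) + H(-26, 17) = ((8 + 22)/13 - 3181) - 26/17 = (30*(1/13) - 3181) - 26*1/17 = (30/13 - 3181) - 26/17 = -41323/13 - 26/17 = -702829/221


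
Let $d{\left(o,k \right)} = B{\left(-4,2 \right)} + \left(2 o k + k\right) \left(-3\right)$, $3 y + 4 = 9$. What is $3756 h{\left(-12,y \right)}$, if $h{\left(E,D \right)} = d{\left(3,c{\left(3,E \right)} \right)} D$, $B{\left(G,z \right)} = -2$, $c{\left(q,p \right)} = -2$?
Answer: $250400$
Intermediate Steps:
$y = \frac{5}{3}$ ($y = - \frac{4}{3} + \frac{1}{3} \cdot 9 = - \frac{4}{3} + 3 = \frac{5}{3} \approx 1.6667$)
$d{\left(o,k \right)} = -2 - 3 k - 6 k o$ ($d{\left(o,k \right)} = -2 + \left(2 o k + k\right) \left(-3\right) = -2 + \left(2 k o + k\right) \left(-3\right) = -2 + \left(k + 2 k o\right) \left(-3\right) = -2 - \left(3 k + 6 k o\right) = -2 - 3 k - 6 k o$)
$h{\left(E,D \right)} = 40 D$ ($h{\left(E,D \right)} = \left(-2 - -6 - \left(-12\right) 3\right) D = \left(-2 + 6 + 36\right) D = 40 D$)
$3756 h{\left(-12,y \right)} = 3756 \cdot 40 \cdot \frac{5}{3} = 3756 \cdot \frac{200}{3} = 250400$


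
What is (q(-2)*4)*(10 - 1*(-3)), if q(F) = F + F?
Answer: -208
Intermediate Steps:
q(F) = 2*F
(q(-2)*4)*(10 - 1*(-3)) = ((2*(-2))*4)*(10 - 1*(-3)) = (-4*4)*(10 + 3) = -16*13 = -208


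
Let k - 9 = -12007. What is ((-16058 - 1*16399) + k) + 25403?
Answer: -19052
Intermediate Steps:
k = -11998 (k = 9 - 12007 = -11998)
((-16058 - 1*16399) + k) + 25403 = ((-16058 - 1*16399) - 11998) + 25403 = ((-16058 - 16399) - 11998) + 25403 = (-32457 - 11998) + 25403 = -44455 + 25403 = -19052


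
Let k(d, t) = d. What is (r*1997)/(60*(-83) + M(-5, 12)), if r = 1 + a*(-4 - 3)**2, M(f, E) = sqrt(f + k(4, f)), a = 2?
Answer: -984560940/24800401 - 197703*I/24800401 ≈ -39.699 - 0.0079718*I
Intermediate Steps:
M(f, E) = sqrt(4 + f) (M(f, E) = sqrt(f + 4) = sqrt(4 + f))
r = 99 (r = 1 + 2*(-4 - 3)**2 = 1 + 2*(-7)**2 = 1 + 2*49 = 1 + 98 = 99)
(r*1997)/(60*(-83) + M(-5, 12)) = (99*1997)/(60*(-83) + sqrt(4 - 5)) = 197703/(-4980 + sqrt(-1)) = 197703/(-4980 + I) = 197703*((-4980 - I)/24800401) = 197703*(-4980 - I)/24800401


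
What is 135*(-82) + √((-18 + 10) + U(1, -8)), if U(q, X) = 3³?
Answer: -11070 + √19 ≈ -11066.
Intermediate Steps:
U(q, X) = 27
135*(-82) + √((-18 + 10) + U(1, -8)) = 135*(-82) + √((-18 + 10) + 27) = -11070 + √(-8 + 27) = -11070 + √19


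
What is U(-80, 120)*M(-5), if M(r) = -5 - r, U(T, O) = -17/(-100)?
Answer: 0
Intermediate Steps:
U(T, O) = 17/100 (U(T, O) = -17*(-1/100) = 17/100)
U(-80, 120)*M(-5) = 17*(-5 - 1*(-5))/100 = 17*(-5 + 5)/100 = (17/100)*0 = 0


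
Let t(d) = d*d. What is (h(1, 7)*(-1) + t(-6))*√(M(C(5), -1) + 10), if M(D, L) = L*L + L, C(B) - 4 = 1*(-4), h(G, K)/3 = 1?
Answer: 33*√10 ≈ 104.36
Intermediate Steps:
h(G, K) = 3 (h(G, K) = 3*1 = 3)
C(B) = 0 (C(B) = 4 + 1*(-4) = 4 - 4 = 0)
M(D, L) = L + L² (M(D, L) = L² + L = L + L²)
t(d) = d²
(h(1, 7)*(-1) + t(-6))*√(M(C(5), -1) + 10) = (3*(-1) + (-6)²)*√(-(1 - 1) + 10) = (-3 + 36)*√(-1*0 + 10) = 33*√(0 + 10) = 33*√10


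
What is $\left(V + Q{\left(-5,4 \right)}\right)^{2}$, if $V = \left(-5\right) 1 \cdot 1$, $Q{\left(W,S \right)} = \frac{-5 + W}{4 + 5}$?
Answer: $\frac{3025}{81} \approx 37.346$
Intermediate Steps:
$Q{\left(W,S \right)} = - \frac{5}{9} + \frac{W}{9}$ ($Q{\left(W,S \right)} = \frac{-5 + W}{9} = \left(-5 + W\right) \frac{1}{9} = - \frac{5}{9} + \frac{W}{9}$)
$V = -5$ ($V = \left(-5\right) 1 = -5$)
$\left(V + Q{\left(-5,4 \right)}\right)^{2} = \left(-5 + \left(- \frac{5}{9} + \frac{1}{9} \left(-5\right)\right)\right)^{2} = \left(-5 - \frac{10}{9}\right)^{2} = \left(- \frac{55}{9}\right)^{2} = \frac{3025}{81}$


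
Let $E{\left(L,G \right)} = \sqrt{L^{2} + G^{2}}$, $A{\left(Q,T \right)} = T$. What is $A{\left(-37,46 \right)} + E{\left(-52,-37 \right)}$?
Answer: $46 + \sqrt{4073} \approx 109.82$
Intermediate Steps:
$E{\left(L,G \right)} = \sqrt{G^{2} + L^{2}}$
$A{\left(-37,46 \right)} + E{\left(-52,-37 \right)} = 46 + \sqrt{\left(-37\right)^{2} + \left(-52\right)^{2}} = 46 + \sqrt{1369 + 2704} = 46 + \sqrt{4073}$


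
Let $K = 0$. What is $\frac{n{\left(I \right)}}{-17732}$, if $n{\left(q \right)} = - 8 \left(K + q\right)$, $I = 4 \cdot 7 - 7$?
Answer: $\frac{42}{4433} \approx 0.0094744$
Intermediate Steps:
$I = 21$ ($I = 28 - 7 = 21$)
$n{\left(q \right)} = - 8 q$ ($n{\left(q \right)} = - 8 \left(0 + q\right) = - 8 q$)
$\frac{n{\left(I \right)}}{-17732} = \frac{\left(-8\right) 21}{-17732} = \left(-168\right) \left(- \frac{1}{17732}\right) = \frac{42}{4433}$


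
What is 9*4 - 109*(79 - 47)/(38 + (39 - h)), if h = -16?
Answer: -140/93 ≈ -1.5054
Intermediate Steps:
9*4 - 109*(79 - 47)/(38 + (39 - h)) = 9*4 - 109*(79 - 47)/(38 + (39 - 1*(-16))) = 36 - 3488/(38 + (39 + 16)) = 36 - 3488/(38 + 55) = 36 - 3488/93 = -140/93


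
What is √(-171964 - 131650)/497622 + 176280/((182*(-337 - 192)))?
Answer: -6780/3703 + I*√303614/497622 ≈ -1.8309 + 0.0011073*I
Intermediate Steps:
√(-171964 - 131650)/497622 + 176280/((182*(-337 - 192))) = √(-303614)*(1/497622) + 176280/((182*(-529))) = (I*√303614)*(1/497622) + 176280/(-96278) = I*√303614/497622 + 176280*(-1/96278) = I*√303614/497622 - 6780/3703 = -6780/3703 + I*√303614/497622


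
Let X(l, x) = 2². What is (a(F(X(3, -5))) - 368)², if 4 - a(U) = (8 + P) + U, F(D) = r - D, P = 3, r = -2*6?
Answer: 128881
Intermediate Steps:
r = -12
X(l, x) = 4
F(D) = -12 - D
a(U) = -7 - U (a(U) = 4 - ((8 + 3) + U) = 4 - (11 + U) = 4 + (-11 - U) = -7 - U)
(a(F(X(3, -5))) - 368)² = ((-7 - (-12 - 1*4)) - 368)² = ((-7 - (-12 - 4)) - 368)² = ((-7 - 1*(-16)) - 368)² = ((-7 + 16) - 368)² = (9 - 368)² = (-359)² = 128881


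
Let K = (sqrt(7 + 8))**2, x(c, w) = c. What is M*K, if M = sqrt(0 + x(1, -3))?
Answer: 15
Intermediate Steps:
K = 15 (K = (sqrt(15))**2 = 15)
M = 1 (M = sqrt(0 + 1) = sqrt(1) = 1)
M*K = 1*15 = 15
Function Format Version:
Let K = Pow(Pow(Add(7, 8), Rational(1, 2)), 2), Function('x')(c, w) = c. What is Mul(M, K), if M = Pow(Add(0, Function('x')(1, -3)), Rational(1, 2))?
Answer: 15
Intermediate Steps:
K = 15 (K = Pow(Pow(15, Rational(1, 2)), 2) = 15)
M = 1 (M = Pow(Add(0, 1), Rational(1, 2)) = Pow(1, Rational(1, 2)) = 1)
Mul(M, K) = Mul(1, 15) = 15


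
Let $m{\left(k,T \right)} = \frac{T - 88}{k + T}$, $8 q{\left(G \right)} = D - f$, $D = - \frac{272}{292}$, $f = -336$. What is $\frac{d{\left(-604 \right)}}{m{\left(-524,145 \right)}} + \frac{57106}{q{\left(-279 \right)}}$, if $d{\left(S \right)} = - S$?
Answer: $- \frac{924585208}{348555} \approx -2652.6$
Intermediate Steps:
$D = - \frac{68}{73}$ ($D = \left(-272\right) \frac{1}{292} = - \frac{68}{73} \approx -0.93151$)
$q{\left(G \right)} = \frac{6115}{146}$ ($q{\left(G \right)} = \frac{- \frac{68}{73} - -336}{8} = \frac{- \frac{68}{73} + 336}{8} = \frac{1}{8} \cdot \frac{24460}{73} = \frac{6115}{146}$)
$m{\left(k,T \right)} = \frac{-88 + T}{T + k}$
$\frac{d{\left(-604 \right)}}{m{\left(-524,145 \right)}} + \frac{57106}{q{\left(-279 \right)}} = \frac{\left(-1\right) \left(-604\right)}{\frac{1}{145 - 524} \left(-88 + 145\right)} + \frac{57106}{\frac{6115}{146}} = \frac{604}{\frac{1}{-379} \cdot 57} + 57106 \cdot \frac{146}{6115} = \frac{604}{\left(- \frac{1}{379}\right) 57} + \frac{8337476}{6115} = \frac{604}{- \frac{57}{379}} + \frac{8337476}{6115} = 604 \left(- \frac{379}{57}\right) + \frac{8337476}{6115} = - \frac{228916}{57} + \frac{8337476}{6115} = - \frac{924585208}{348555}$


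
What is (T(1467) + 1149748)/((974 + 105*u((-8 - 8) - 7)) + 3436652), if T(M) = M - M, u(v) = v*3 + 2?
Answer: 1149748/3430591 ≈ 0.33515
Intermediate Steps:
u(v) = 2 + 3*v (u(v) = 3*v + 2 = 2 + 3*v)
T(M) = 0
(T(1467) + 1149748)/((974 + 105*u((-8 - 8) - 7)) + 3436652) = (0 + 1149748)/((974 + 105*(2 + 3*((-8 - 8) - 7))) + 3436652) = 1149748/((974 + 105*(2 + 3*(-16 - 7))) + 3436652) = 1149748/((974 + 105*(2 + 3*(-23))) + 3436652) = 1149748/((974 + 105*(2 - 69)) + 3436652) = 1149748/((974 + 105*(-67)) + 3436652) = 1149748/((974 - 7035) + 3436652) = 1149748/(-6061 + 3436652) = 1149748/3430591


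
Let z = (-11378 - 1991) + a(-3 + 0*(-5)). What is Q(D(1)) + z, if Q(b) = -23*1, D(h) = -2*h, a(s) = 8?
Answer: -13384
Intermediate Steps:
Q(b) = -23
z = -13361 (z = (-11378 - 1991) + 8 = -13369 + 8 = -13361)
Q(D(1)) + z = -23 - 13361 = -13384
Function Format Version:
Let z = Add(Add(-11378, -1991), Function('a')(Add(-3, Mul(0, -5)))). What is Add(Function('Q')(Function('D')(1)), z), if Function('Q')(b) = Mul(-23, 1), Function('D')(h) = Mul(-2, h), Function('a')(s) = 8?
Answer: -13384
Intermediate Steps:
Function('Q')(b) = -23
z = -13361 (z = Add(Add(-11378, -1991), 8) = Add(-13369, 8) = -13361)
Add(Function('Q')(Function('D')(1)), z) = Add(-23, -13361) = -13384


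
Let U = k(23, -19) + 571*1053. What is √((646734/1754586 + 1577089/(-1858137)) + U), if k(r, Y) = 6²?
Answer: √2191832676330547851688731469/60375206783 ≈ 775.43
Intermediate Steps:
k(r, Y) = 36
U = 601299 (U = 36 + 571*1053 = 36 + 601263 = 601299)
√((646734/1754586 + 1577089/(-1858137)) + U) = √((646734/1754586 + 1577089/(-1858137)) + 601299) = √((646734*(1/1754586) + 1577089*(-1/1858137)) + 601299) = √((107789/292431 - 1577089/1858137) + 601299) = √(-28989220474/60375206783 + 601299) = √(36303522474190643/60375206783) = √2191832676330547851688731469/60375206783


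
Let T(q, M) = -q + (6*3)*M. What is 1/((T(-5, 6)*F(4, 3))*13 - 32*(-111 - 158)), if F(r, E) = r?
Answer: 1/14484 ≈ 6.9042e-5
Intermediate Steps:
T(q, M) = -q + 18*M
1/((T(-5, 6)*F(4, 3))*13 - 32*(-111 - 158)) = 1/(((-1*(-5) + 18*6)*4)*13 - 32*(-111 - 158)) = 1/(((5 + 108)*4)*13 - 32*(-269)) = 1/((113*4)*13 + 8608) = 1/(452*13 + 8608) = 1/(5876 + 8608) = 1/14484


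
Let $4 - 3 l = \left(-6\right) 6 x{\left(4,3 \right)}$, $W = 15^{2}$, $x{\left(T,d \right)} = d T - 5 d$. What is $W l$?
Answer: $-7800$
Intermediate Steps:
$x{\left(T,d \right)} = - 5 d + T d$ ($x{\left(T,d \right)} = T d - 5 d = - 5 d + T d$)
$W = 225$
$l = - \frac{104}{3}$ ($l = \frac{4}{3} - \frac{\left(-6\right) 6 \cdot 3 \left(-5 + 4\right)}{3} = \frac{4}{3} - \frac{\left(-36\right) 3 \left(-1\right)}{3} = \frac{4}{3} - \frac{\left(-36\right) \left(-3\right)}{3} = \frac{4}{3} - 36 = - \frac{104}{3} \approx -34.667$)
$W l = 225 \left(- \frac{104}{3}\right) = -7800$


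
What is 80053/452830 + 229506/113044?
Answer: 14122089164/6398714315 ≈ 2.2070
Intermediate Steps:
80053/452830 + 229506/113044 = 80053*(1/452830) + 229506*(1/113044) = 80053/452830 + 114753/56522 = 14122089164/6398714315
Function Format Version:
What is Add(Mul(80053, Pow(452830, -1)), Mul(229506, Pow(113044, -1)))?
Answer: Rational(14122089164, 6398714315) ≈ 2.2070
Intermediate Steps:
Add(Mul(80053, Pow(452830, -1)), Mul(229506, Pow(113044, -1))) = Add(Mul(80053, Rational(1, 452830)), Mul(229506, Rational(1, 113044))) = Add(Rational(80053, 452830), Rational(114753, 56522)) = Rational(14122089164, 6398714315)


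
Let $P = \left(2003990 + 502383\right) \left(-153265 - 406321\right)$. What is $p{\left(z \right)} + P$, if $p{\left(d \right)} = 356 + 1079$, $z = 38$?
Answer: $-1402531240143$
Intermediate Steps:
$P = -1402531241578$ ($P = 2506373 \left(-559586\right) = -1402531241578$)
$p{\left(d \right)} = 1435$
$p{\left(z \right)} + P = 1435 - 1402531241578 = -1402531240143$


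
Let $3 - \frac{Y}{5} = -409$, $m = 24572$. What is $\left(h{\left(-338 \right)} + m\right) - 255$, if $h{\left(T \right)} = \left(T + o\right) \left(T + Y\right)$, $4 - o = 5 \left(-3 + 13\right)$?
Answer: $-636931$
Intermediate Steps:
$Y = 2060$ ($Y = 15 - -2045 = 15 + 2045 = 2060$)
$o = -46$ ($o = 4 - 5 \left(-3 + 13\right) = 4 - 5 \cdot 10 = 4 - 50 = -46$)
$h{\left(T \right)} = \left(-46 + T\right) \left(2060 + T\right)$ ($h{\left(T \right)} = \left(T - 46\right) \left(T + 2060\right) = \left(-46 + T\right) \left(2060 + T\right)$)
$\left(h{\left(-338 \right)} + m\right) - 255 = \left(\left(-94760 + \left(-338\right)^{2} + 2014 \left(-338\right)\right) + 24572\right) - 255 = \left(\left(-94760 + 114244 - 680732\right) + 24572\right) - 255 = \left(-661248 + 24572\right) - 255 = -636676 - 255 = -636931$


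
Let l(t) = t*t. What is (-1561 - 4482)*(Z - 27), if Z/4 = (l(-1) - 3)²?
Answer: 66473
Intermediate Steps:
l(t) = t²
Z = 16 (Z = 4*((-1)² - 3)² = 4*(1 - 3)² = 4*(-2)² = 4*4 = 16)
(-1561 - 4482)*(Z - 27) = (-1561 - 4482)*(16 - 27) = -6043*(-11) = 66473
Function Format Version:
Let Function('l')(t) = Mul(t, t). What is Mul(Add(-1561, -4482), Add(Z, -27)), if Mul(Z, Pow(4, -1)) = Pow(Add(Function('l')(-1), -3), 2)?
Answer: 66473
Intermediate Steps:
Function('l')(t) = Pow(t, 2)
Z = 16 (Z = Mul(4, Pow(Add(Pow(-1, 2), -3), 2)) = Mul(4, Pow(Add(1, -3), 2)) = Mul(4, Pow(-2, 2)) = Mul(4, 4) = 16)
Mul(Add(-1561, -4482), Add(Z, -27)) = Mul(Add(-1561, -4482), Add(16, -27)) = Mul(-6043, -11) = 66473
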